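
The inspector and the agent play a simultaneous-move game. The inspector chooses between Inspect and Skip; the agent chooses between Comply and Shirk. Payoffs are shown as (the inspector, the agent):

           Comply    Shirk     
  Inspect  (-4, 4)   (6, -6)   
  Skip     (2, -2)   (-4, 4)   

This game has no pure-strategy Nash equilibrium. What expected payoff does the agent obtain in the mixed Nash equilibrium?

1/4

Set the agent's expected payoff from Comply equal to that from Shirk:
  the agent's expected payoff from Comply: p·4 + (1−p)·(-2) = 6p - 2
  the agent's expected payoff from Shirk: p·(-6) + (1−p)·4 = -10p + 4
  6p - 2 = -10p + 4  ⇒  16p = 6  ⇒  p = 3/8.
At equilibrium the agent is indifferent across columns, so the agent's payoff equals the payoff from Comply: (3/8)·4 + (5/8)·(-2) = 1/4.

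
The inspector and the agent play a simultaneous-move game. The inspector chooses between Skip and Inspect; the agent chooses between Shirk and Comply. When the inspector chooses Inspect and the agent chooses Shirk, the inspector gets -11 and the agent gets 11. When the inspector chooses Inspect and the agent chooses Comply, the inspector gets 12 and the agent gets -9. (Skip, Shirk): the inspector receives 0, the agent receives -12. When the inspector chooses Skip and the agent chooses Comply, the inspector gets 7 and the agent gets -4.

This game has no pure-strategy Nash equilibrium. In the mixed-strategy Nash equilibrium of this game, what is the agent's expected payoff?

-38/7

The inspector's mix must leave the agent indifferent between Shirk and Comply.
  the agent's expected payoff from Shirk: p·(-12) + (1−p)·11 = -23p + 11
  the agent's expected payoff from Comply: p·(-4) + (1−p)·(-9) = 5p - 9
  -23p + 11 = 5p - 9  ⇒  -28p = -20  ⇒  p = 5/7.
At equilibrium the agent is indifferent across columns, so the agent's payoff equals the payoff from Shirk: (5/7)·(-12) + (2/7)·11 = -38/7.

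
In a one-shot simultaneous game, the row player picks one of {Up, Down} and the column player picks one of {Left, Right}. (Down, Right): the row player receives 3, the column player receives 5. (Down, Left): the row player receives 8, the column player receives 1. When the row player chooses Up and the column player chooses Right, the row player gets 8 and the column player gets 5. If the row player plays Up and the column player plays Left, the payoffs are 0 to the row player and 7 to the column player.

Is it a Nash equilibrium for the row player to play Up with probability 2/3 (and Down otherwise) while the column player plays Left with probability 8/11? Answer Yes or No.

Given the column player's mix q = 8/11, the row player's payoff from Up is 24/11 but from Down is 73/11. The row player strictly prefers Down, so the row player would not mix.
So the proposed profile is not a Nash equilibrium.

No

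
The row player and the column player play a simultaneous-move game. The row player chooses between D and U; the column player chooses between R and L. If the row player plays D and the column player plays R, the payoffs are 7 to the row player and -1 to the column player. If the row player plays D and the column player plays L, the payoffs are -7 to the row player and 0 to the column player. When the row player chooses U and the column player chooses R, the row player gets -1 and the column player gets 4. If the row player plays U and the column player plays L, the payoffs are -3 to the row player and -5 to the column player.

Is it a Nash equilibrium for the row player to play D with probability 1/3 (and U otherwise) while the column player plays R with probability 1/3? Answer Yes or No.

No

Given the row player's mix p = 1/3, the column player's payoff from R is 7/3 but from L is -10/3. The column player strictly prefers R, so the column player would not mix.
So the proposed profile is not a Nash equilibrium.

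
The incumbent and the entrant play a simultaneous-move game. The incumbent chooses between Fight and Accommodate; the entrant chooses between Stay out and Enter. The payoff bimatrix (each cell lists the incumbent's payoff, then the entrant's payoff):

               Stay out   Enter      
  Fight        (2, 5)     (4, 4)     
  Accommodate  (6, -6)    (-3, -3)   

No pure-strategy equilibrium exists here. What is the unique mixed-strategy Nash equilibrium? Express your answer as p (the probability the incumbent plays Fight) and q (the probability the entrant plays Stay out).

Set the entrant's expected payoff from Stay out equal to that from Enter:
  the entrant's payoff from Stay out: p·5 + (1−p)·(-6) = 11p - 6
  the entrant's payoff from Enter: p·4 + (1−p)·(-3) = 7p - 3
  11p - 6 = 7p - 3  ⇒  4p = 3  ⇒  p = 3/4.
For the incumbent to be willing to mix, the incumbent must be indifferent between Fight and Accommodate, which pins down the entrant's mix.
  the incumbent's expected payoff from Fight: q·2 + (1−q)·4 = -2q + 4
  the incumbent's expected payoff from Accommodate: q·6 + (1−q)·(-3) = 9q - 3
  -2q + 4 = 9q - 3  ⇒  -11q = -7  ⇒  q = 7/11.

p = 3/4, q = 7/11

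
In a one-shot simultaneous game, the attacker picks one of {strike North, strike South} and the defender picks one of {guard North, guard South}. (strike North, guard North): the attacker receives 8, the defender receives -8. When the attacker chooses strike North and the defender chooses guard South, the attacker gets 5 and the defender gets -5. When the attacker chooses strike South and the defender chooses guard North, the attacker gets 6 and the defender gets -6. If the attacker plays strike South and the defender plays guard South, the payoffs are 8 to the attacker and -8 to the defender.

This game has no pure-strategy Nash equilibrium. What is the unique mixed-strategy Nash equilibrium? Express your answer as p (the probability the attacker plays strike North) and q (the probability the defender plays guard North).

For the defender to be willing to mix, the defender must be indifferent between guard North and guard South, which pins down the attacker's mix.
  the defender's payoff from guard North: p·(-8) + (1−p)·(-6) = -2p - 6
  the defender's payoff from guard South: p·(-5) + (1−p)·(-8) = 3p - 8
  -2p - 6 = 3p - 8  ⇒  -5p = -2  ⇒  p = 2/5.
Set the attacker's expected payoff from strike North equal to that from strike South:
  the attacker's expected payoff from strike North: q·8 + (1−q)·5 = 3q + 5
  the attacker's expected payoff from strike South: q·6 + (1−q)·8 = -2q + 8
  3q + 5 = -2q + 8  ⇒  5q = 3  ⇒  q = 3/5.

p = 2/5, q = 3/5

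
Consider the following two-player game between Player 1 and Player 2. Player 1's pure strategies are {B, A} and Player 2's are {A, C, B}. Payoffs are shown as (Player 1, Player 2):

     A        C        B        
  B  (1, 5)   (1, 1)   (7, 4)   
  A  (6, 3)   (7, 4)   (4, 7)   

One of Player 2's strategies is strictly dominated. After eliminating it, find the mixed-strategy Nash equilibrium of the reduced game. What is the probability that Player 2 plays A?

q = 3/8

Player 2's strategy C is strictly dominated by B: 4 > 1 and 7 > 4. Eliminate C.
Set Player 1's expected payoff from B equal to that from A:
  Player 1's payoff from B: q·1 + (1−q)·7 = -6q + 7
  Player 1's payoff from A: q·6 + (1−q)·4 = 2q + 4
  -6q + 7 = 2q + 4  ⇒  -8q = -3  ⇒  q = 3/8.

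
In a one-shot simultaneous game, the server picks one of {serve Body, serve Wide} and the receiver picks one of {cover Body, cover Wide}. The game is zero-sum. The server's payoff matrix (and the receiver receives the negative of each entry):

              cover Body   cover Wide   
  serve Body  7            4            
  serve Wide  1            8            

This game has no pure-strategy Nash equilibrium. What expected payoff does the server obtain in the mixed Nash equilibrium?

26/5

In a mixed equilibrium the server is indifferent between serve Body and serve Wide; this condition fixes q.
  the server's payoff to serve Body: q·7 + (1−q)·4 = 3q + 4
  the server's payoff to serve Wide: q·1 + (1−q)·8 = -7q + 8
  3q + 4 = -7q + 8  ⇒  10q = 4  ⇒  q = 2/5.
At equilibrium the server is indifferent across rows, so the server's payoff equals the payoff from serve Body: (2/5)·7 + (3/5)·4 = 26/5.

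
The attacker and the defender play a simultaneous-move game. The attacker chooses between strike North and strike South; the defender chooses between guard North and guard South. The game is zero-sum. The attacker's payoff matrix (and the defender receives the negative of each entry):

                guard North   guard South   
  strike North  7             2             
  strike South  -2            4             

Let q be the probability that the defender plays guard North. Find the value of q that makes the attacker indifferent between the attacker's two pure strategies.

Set the attacker's expected payoff from strike North equal to that from strike South:
  the attacker's expected payoff from strike North: q·7 + (1−q)·2 = 5q + 2
  the attacker's expected payoff from strike South: q·(-2) + (1−q)·4 = -6q + 4
  5q + 2 = -6q + 4  ⇒  11q = 2  ⇒  q = 2/11.

q = 2/11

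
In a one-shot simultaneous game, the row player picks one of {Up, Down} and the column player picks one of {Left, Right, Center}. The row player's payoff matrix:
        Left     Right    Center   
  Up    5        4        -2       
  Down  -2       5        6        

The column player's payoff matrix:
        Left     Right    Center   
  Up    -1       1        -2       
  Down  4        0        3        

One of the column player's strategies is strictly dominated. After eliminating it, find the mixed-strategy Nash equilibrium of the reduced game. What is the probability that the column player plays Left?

q = 1/8

The column player's strategy Center is strictly dominated by Left: -1 > -2 and 4 > 3. Eliminate Center.
For the row player to be willing to mix, the row player must be indifferent between Up and Down, which pins down the column player's mix.
  the row player's payoff to Up: q·5 + (1−q)·4 = q + 4
  the row player's payoff to Down: q·(-2) + (1−q)·5 = -7q + 5
  q + 4 = -7q + 5  ⇒  8q = 1  ⇒  q = 1/8.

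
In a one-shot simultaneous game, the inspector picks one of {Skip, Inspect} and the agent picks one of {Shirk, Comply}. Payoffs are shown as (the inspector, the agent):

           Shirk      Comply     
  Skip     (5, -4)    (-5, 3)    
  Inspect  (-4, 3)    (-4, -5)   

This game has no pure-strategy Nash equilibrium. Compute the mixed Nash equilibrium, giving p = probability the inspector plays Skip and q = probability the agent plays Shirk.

p = 8/15, q = 1/10

For the agent to be willing to mix, the agent must be indifferent between Shirk and Comply, which pins down the inspector's mix.
  the agent's payoff to Shirk: p·(-4) + (1−p)·3 = -7p + 3
  the agent's payoff to Comply: p·3 + (1−p)·(-5) = 8p - 5
  -7p + 3 = 8p - 5  ⇒  -15p = -8  ⇒  p = 8/15.
Set the inspector's expected payoff from Skip equal to that from Inspect:
  the inspector's payoff to Skip: q·5 + (1−q)·(-5) = 10q - 5
  the inspector's payoff to Inspect: q·(-4) + (1−q)·(-4) = -4
  10q - 5 = -4  ⇒  10q = 1  ⇒  q = 1/10.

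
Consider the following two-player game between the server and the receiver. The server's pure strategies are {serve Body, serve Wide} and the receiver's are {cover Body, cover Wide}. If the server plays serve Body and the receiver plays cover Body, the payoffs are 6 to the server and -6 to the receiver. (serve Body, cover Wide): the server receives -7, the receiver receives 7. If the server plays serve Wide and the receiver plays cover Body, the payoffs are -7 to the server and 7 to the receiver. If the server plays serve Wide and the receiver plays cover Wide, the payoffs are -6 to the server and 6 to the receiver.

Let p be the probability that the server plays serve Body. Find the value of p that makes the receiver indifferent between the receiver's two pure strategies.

p = 1/14

For the receiver to be willing to mix, the receiver must be indifferent between cover Body and cover Wide, which pins down the server's mix.
  the receiver's payoff from cover Body: p·(-6) + (1−p)·7 = -13p + 7
  the receiver's payoff from cover Wide: p·7 + (1−p)·6 = p + 6
  -13p + 7 = p + 6  ⇒  -14p = -1  ⇒  p = 1/14.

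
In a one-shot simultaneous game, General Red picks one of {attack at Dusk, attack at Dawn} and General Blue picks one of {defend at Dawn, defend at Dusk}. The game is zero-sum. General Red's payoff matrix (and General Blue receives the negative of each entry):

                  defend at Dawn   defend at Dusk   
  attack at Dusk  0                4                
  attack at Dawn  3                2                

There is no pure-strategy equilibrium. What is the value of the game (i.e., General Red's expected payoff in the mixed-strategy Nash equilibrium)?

v = 12/5

General Blue's mix must leave General Red indifferent between attack at Dusk and attack at Dawn.
  General Red's payoff from attack at Dusk: q·0 + (1−q)·4 = -4q + 4
  General Red's payoff from attack at Dawn: q·3 + (1−q)·2 = q + 2
  -4q + 4 = q + 2  ⇒  -5q = -2  ⇒  q = 2/5.
The value is General Red's expected payoff against this mix (using attack at Dusk): (2/5)·0 + (3/5)·4 = 12/5.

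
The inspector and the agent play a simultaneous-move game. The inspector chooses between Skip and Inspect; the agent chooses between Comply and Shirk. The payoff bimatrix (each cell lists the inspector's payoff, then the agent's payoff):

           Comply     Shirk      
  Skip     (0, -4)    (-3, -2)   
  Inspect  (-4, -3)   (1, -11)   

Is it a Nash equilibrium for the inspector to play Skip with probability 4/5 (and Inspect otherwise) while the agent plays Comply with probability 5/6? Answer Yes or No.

No

Given the agent's mix q = 5/6, the inspector's payoff from Skip is -1/2 but from Inspect is -19/6. The inspector strictly prefers Skip, so the inspector would not mix.
So the proposed profile is not a Nash equilibrium.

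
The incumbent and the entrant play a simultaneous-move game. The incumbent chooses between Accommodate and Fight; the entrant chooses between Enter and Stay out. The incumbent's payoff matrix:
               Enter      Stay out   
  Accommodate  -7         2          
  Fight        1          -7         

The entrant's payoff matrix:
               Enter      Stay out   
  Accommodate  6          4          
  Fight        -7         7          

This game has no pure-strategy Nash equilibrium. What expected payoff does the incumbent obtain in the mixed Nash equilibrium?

The entrant's mix must leave the incumbent indifferent between Accommodate and Fight.
  the incumbent's payoff to Accommodate: q·(-7) + (1−q)·2 = -9q + 2
  the incumbent's payoff to Fight: q·1 + (1−q)·(-7) = 8q - 7
  -9q + 2 = 8q - 7  ⇒  -17q = -9  ⇒  q = 9/17.
At equilibrium the incumbent is indifferent across rows, so the incumbent's payoff equals the payoff from Accommodate: (9/17)·(-7) + (8/17)·2 = -47/17.

-47/17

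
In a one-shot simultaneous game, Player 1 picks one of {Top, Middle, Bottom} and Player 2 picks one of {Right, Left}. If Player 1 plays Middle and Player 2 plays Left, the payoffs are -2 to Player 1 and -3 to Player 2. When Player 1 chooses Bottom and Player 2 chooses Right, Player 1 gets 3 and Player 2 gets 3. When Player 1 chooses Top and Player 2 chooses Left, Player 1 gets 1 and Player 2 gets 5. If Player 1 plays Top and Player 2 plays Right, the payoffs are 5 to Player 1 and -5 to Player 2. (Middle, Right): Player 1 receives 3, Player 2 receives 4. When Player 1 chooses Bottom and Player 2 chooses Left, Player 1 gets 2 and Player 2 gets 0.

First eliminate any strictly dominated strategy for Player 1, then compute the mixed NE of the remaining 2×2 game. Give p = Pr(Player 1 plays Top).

p = 3/13

Player 1's strategy Middle is strictly dominated by Top: 5 > 3 and 1 > -2. Eliminate Middle.
Set Player 2's expected payoff from Right equal to that from Left:
  Player 2's payoff from Right: p·(-5) + (1−p)·3 = -8p + 3
  Player 2's payoff from Left: p·5 + (1−p)·0 = 5p
  -8p + 3 = 5p  ⇒  -13p = -3  ⇒  p = 3/13.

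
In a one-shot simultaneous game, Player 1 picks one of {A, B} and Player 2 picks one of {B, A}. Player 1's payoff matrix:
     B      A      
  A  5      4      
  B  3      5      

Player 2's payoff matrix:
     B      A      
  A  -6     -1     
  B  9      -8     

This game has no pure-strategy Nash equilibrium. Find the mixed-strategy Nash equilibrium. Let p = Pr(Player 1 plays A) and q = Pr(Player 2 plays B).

p = 17/22, q = 1/3

In a mixed equilibrium Player 2 is indifferent between B and A; this condition fixes p.
  Player 2's expected payoff from B: p·(-6) + (1−p)·9 = -15p + 9
  Player 2's expected payoff from A: p·(-1) + (1−p)·(-8) = 7p - 8
  -15p + 9 = 7p - 8  ⇒  -22p = -17  ⇒  p = 17/22.
For Player 1 to be willing to mix, Player 1 must be indifferent between A and B, which pins down Player 2's mix.
  Player 1's payoff to A: q·5 + (1−q)·4 = q + 4
  Player 1's payoff to B: q·3 + (1−q)·5 = -2q + 5
  q + 4 = -2q + 5  ⇒  3q = 1  ⇒  q = 1/3.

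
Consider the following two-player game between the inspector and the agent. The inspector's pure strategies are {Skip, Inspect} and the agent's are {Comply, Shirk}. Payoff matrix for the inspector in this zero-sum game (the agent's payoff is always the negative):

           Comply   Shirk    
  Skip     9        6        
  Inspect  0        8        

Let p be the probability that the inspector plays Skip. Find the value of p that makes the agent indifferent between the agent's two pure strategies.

The agent's indifference between Comply and Shirk determines the inspector's mixing probability p:
  the agent's payoff from Comply: p·(-9) + (1−p)·0 = -9p
  the agent's payoff from Shirk: p·(-6) + (1−p)·(-8) = 2p - 8
  -9p = 2p - 8  ⇒  -11p = -8  ⇒  p = 8/11.

p = 8/11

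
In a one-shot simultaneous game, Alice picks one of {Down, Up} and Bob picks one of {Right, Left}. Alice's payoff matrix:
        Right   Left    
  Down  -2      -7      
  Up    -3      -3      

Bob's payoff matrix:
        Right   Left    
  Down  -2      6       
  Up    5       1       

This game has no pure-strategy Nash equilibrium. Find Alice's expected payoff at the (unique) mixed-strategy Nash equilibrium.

-3

Set Alice's expected payoff from Down equal to that from Up:
  Alice's payoff to Down: q·(-2) + (1−q)·(-7) = 5q - 7
  Alice's payoff to Up: q·(-3) + (1−q)·(-3) = -3
  5q - 7 = -3  ⇒  5q = 4  ⇒  q = 4/5.
At equilibrium Alice is indifferent across rows, so Alice's payoff equals the payoff from Down: (4/5)·(-2) + (1/5)·(-7) = -3.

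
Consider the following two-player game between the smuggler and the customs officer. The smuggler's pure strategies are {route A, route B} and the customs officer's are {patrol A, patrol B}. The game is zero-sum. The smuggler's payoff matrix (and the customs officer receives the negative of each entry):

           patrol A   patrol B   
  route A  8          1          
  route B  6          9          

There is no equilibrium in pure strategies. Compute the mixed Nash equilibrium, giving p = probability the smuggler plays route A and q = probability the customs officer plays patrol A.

p = 3/10, q = 4/5

In a mixed equilibrium the customs officer is indifferent between patrol A and patrol B; this condition fixes p.
  the customs officer's payoff from patrol A: p·(-8) + (1−p)·(-6) = -2p - 6
  the customs officer's payoff from patrol B: p·(-1) + (1−p)·(-9) = 8p - 9
  -2p - 6 = 8p - 9  ⇒  -10p = -3  ⇒  p = 3/10.
For the smuggler to be willing to mix, the smuggler must be indifferent between route A and route B, which pins down the customs officer's mix.
  the smuggler's expected payoff from route A: q·8 + (1−q)·1 = 7q + 1
  the smuggler's expected payoff from route B: q·6 + (1−q)·9 = -3q + 9
  7q + 1 = -3q + 9  ⇒  10q = 8  ⇒  q = 4/5.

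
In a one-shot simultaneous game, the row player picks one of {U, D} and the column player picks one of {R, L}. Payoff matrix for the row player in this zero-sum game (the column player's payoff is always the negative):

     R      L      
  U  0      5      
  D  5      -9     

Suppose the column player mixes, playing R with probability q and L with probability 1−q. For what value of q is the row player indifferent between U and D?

For the row player to be willing to mix, the row player must be indifferent between U and D, which pins down the column player's mix.
  the row player's expected payoff from U: q·0 + (1−q)·5 = -5q + 5
  the row player's expected payoff from D: q·5 + (1−q)·(-9) = 14q - 9
  -5q + 5 = 14q - 9  ⇒  -19q = -14  ⇒  q = 14/19.

q = 14/19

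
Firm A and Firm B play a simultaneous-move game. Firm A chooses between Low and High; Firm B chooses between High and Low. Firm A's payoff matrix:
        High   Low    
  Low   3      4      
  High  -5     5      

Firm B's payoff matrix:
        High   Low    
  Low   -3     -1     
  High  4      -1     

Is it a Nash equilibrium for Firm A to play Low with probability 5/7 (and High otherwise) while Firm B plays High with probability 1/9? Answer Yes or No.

Check Firm B's indifference given Firm A's mix p = 5/7:
  payoff from High = -1; payoff from Low = -1 — equal.
Check Firm A's indifference given Firm B's mix q = 1/9:
  payoff from Low = 35/9; payoff from High = 35/9 — equal.
Both players are indifferent, so neither can profitably deviate.

Yes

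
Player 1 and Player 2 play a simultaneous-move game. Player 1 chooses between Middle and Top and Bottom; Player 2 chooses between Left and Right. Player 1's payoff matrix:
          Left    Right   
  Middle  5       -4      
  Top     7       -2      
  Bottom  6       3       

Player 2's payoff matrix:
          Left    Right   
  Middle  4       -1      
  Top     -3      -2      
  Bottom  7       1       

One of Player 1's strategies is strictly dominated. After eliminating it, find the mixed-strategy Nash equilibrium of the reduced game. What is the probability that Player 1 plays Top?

p = 6/7

Player 1's strategy Middle is strictly dominated by Top: 7 > 5 and -2 > -4. Eliminate Middle.
Player 2's indifference between Left and Right determines Player 1's mixing probability p:
  Player 2's expected payoff from Left: p·(-3) + (1−p)·7 = -10p + 7
  Player 2's expected payoff from Right: p·(-2) + (1−p)·1 = -3p + 1
  -10p + 7 = -3p + 1  ⇒  -7p = -6  ⇒  p = 6/7.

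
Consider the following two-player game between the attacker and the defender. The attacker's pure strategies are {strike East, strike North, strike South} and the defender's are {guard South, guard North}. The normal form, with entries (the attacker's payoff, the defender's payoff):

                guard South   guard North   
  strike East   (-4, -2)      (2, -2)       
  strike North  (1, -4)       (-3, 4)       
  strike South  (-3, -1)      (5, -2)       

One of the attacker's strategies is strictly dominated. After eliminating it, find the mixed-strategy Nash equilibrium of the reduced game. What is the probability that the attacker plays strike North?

p = 1/9

The attacker's strategy strike East is strictly dominated by strike South: -3 > -4 and 5 > 2. Eliminate strike East.
The attacker's mix must leave the defender indifferent between guard South and guard North.
  the defender's expected payoff from guard South: p·(-4) + (1−p)·(-1) = -3p - 1
  the defender's expected payoff from guard North: p·4 + (1−p)·(-2) = 6p - 2
  -3p - 1 = 6p - 2  ⇒  -9p = -1  ⇒  p = 1/9.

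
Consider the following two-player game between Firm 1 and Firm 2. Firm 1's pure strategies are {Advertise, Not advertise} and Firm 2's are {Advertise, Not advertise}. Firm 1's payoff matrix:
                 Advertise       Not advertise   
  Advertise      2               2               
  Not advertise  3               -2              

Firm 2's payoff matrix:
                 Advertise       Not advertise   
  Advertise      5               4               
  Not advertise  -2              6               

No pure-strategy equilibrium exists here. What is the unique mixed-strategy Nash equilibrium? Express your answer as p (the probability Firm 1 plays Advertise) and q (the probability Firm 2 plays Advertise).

p = 8/9, q = 4/5

For Firm 2 to be willing to mix, Firm 2 must be indifferent between Advertise and Not advertise, which pins down Firm 1's mix.
  Firm 2's payoff to Advertise: p·5 + (1−p)·(-2) = 7p - 2
  Firm 2's payoff to Not advertise: p·4 + (1−p)·6 = -2p + 6
  7p - 2 = -2p + 6  ⇒  9p = 8  ⇒  p = 8/9.
Set Firm 1's expected payoff from Advertise equal to that from Not advertise:
  Firm 1's payoff from Advertise: q·2 + (1−q)·2 = 2
  Firm 1's payoff from Not advertise: q·3 + (1−q)·(-2) = 5q - 2
  2 = 5q - 2  ⇒  -5q = -4  ⇒  q = 4/5.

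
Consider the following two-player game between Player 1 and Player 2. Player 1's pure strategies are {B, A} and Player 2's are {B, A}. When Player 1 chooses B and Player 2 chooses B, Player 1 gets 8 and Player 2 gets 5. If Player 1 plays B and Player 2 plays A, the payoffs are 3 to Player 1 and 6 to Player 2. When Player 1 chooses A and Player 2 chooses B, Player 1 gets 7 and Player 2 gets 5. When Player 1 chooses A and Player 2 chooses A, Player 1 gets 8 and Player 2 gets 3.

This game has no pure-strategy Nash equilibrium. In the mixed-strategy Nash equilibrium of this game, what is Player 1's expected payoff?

For Player 1 to be willing to mix, Player 1 must be indifferent between B and A, which pins down Player 2's mix.
  Player 1's expected payoff from B: q·8 + (1−q)·3 = 5q + 3
  Player 1's expected payoff from A: q·7 + (1−q)·8 = -q + 8
  5q + 3 = -q + 8  ⇒  6q = 5  ⇒  q = 5/6.
At equilibrium Player 1 is indifferent across rows, so Player 1's payoff equals the payoff from B: (5/6)·8 + (1/6)·3 = 43/6.

43/6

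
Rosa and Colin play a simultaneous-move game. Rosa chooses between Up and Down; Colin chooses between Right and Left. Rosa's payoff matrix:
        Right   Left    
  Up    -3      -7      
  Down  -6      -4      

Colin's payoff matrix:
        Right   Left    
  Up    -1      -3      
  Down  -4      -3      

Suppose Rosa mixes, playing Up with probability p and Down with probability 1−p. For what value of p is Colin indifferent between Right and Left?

p = 1/3

For Colin to be willing to mix, Colin must be indifferent between Right and Left, which pins down Rosa's mix.
  Colin's payoff from Right: p·(-1) + (1−p)·(-4) = 3p - 4
  Colin's payoff from Left: p·(-3) + (1−p)·(-3) = -3
  3p - 4 = -3  ⇒  3p = 1  ⇒  p = 1/3.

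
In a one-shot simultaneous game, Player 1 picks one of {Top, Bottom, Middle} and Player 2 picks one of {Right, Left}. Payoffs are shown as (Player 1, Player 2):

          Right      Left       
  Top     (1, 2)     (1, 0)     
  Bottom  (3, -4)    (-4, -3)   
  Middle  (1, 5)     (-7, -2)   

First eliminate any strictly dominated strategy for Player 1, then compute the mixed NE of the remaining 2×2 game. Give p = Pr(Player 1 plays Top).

p = 1/3

Player 1's strategy Middle is strictly dominated by Bottom: 3 > 1 and -4 > -7. Eliminate Middle.
In a mixed equilibrium Player 2 is indifferent between Right and Left; this condition fixes p.
  Player 2's payoff from Right: p·2 + (1−p)·(-4) = 6p - 4
  Player 2's payoff from Left: p·0 + (1−p)·(-3) = 3p - 3
  6p - 4 = 3p - 3  ⇒  3p = 1  ⇒  p = 1/3.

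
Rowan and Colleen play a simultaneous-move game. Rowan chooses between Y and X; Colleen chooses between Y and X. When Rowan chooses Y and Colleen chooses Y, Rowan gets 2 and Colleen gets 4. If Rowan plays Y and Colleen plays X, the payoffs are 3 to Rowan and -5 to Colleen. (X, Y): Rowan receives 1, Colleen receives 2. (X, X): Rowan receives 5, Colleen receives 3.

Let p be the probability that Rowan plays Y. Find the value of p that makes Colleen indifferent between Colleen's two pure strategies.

In a mixed equilibrium Colleen is indifferent between Y and X; this condition fixes p.
  Colleen's payoff to Y: p·4 + (1−p)·2 = 2p + 2
  Colleen's payoff to X: p·(-5) + (1−p)·3 = -8p + 3
  2p + 2 = -8p + 3  ⇒  10p = 1  ⇒  p = 1/10.

p = 1/10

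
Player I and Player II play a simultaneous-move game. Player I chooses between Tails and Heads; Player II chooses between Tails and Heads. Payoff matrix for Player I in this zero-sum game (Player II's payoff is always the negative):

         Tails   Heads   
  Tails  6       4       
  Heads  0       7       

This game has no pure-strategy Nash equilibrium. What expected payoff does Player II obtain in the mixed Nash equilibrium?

Player II's indifference between Tails and Heads determines Player I's mixing probability p:
  Player II's payoff to Tails: p·(-6) + (1−p)·0 = -6p
  Player II's payoff to Heads: p·(-4) + (1−p)·(-7) = 3p - 7
  -6p = 3p - 7  ⇒  -9p = -7  ⇒  p = 7/9.
At equilibrium Player II is indifferent across columns, so Player II's payoff equals the payoff from Tails: (7/9)·(-6) + (2/9)·0 = -14/3.

-14/3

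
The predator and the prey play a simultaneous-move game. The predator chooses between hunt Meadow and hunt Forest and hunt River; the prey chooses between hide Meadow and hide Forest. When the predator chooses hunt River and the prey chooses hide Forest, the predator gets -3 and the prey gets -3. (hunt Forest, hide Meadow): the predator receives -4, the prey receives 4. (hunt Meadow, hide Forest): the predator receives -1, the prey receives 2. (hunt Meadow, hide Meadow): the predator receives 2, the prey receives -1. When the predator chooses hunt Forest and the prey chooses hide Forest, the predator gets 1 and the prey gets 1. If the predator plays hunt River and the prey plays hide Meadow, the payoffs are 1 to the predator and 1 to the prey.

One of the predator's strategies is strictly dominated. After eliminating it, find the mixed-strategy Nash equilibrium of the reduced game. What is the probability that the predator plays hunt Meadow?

p = 1/2

The predator's strategy hunt River is strictly dominated by hunt Meadow: 2 > 1 and -1 > -3. Eliminate hunt River.
In a mixed equilibrium the prey is indifferent between hide Meadow and hide Forest; this condition fixes p.
  the prey's expected payoff from hide Meadow: p·(-1) + (1−p)·4 = -5p + 4
  the prey's expected payoff from hide Forest: p·2 + (1−p)·1 = p + 1
  -5p + 4 = p + 1  ⇒  -6p = -3  ⇒  p = 1/2.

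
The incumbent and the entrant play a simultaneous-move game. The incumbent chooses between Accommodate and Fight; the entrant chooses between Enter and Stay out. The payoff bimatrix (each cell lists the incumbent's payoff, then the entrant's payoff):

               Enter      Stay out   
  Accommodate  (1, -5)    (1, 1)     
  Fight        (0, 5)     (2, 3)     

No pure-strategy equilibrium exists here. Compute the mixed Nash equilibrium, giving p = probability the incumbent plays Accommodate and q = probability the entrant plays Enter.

Set the entrant's expected payoff from Enter equal to that from Stay out:
  the entrant's expected payoff from Enter: p·(-5) + (1−p)·5 = -10p + 5
  the entrant's expected payoff from Stay out: p·1 + (1−p)·3 = -2p + 3
  -10p + 5 = -2p + 3  ⇒  -8p = -2  ⇒  p = 1/4.
For the incumbent to be willing to mix, the incumbent must be indifferent between Accommodate and Fight, which pins down the entrant's mix.
  the incumbent's payoff to Accommodate: q·1 + (1−q)·1 = 1
  the incumbent's payoff to Fight: q·0 + (1−q)·2 = -2q + 2
  1 = -2q + 2  ⇒  2q = 1  ⇒  q = 1/2.

p = 1/4, q = 1/2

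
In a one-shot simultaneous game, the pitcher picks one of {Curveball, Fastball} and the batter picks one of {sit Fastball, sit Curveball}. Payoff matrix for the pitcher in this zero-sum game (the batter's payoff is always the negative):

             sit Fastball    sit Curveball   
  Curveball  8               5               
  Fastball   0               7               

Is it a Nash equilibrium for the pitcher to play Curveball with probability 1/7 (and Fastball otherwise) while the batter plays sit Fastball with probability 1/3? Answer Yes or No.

No

Given the pitcher's mix p = 1/7, the batter's payoff from sit Fastball is -8/7 but from sit Curveball is -47/7. The batter strictly prefers sit Fastball, so the batter would not mix.
So the proposed profile is not a Nash equilibrium.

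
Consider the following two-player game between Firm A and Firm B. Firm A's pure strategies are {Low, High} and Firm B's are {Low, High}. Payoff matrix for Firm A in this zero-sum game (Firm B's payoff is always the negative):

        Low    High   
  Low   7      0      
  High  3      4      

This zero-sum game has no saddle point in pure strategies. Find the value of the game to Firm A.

v = 7/2

Set Firm A's expected payoff from Low equal to that from High:
  Firm A's payoff from Low: q·7 + (1−q)·0 = 7q
  Firm A's payoff from High: q·3 + (1−q)·4 = -q + 4
  7q = -q + 4  ⇒  8q = 4  ⇒  q = 1/2.
The value is Firm A's expected payoff against this mix (using Low): (1/2)·7 + (1/2)·0 = 7/2.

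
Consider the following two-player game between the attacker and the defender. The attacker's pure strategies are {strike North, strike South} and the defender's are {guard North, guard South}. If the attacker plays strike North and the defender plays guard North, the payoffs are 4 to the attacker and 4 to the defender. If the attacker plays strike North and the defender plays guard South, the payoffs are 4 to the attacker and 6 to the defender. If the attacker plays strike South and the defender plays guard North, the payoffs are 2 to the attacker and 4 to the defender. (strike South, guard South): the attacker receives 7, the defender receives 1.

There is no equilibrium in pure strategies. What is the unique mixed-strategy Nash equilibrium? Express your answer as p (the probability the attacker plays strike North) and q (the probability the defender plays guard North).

p = 3/5, q = 3/5

For the defender to be willing to mix, the defender must be indifferent between guard North and guard South, which pins down the attacker's mix.
  the defender's expected payoff from guard North: p·4 + (1−p)·4 = 4
  the defender's expected payoff from guard South: p·6 + (1−p)·1 = 5p + 1
  4 = 5p + 1  ⇒  -5p = -3  ⇒  p = 3/5.
The attacker's indifference between strike North and strike South determines the defender's mixing probability q:
  the attacker's expected payoff from strike North: q·4 + (1−q)·4 = 4
  the attacker's expected payoff from strike South: q·2 + (1−q)·7 = -5q + 7
  4 = -5q + 7  ⇒  5q = 3  ⇒  q = 3/5.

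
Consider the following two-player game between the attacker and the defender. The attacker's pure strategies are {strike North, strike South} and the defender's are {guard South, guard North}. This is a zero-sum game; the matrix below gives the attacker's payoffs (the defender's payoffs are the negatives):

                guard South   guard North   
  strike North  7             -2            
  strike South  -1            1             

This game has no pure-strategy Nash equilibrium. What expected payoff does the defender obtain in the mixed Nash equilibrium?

-5/11

The attacker's mix must leave the defender indifferent between guard South and guard North.
  the defender's payoff to guard South: p·(-7) + (1−p)·1 = -8p + 1
  the defender's payoff to guard North: p·2 + (1−p)·(-1) = 3p - 1
  -8p + 1 = 3p - 1  ⇒  -11p = -2  ⇒  p = 2/11.
At equilibrium the defender is indifferent across columns, so the defender's payoff equals the payoff from guard South: (2/11)·(-7) + (9/11)·1 = -5/11.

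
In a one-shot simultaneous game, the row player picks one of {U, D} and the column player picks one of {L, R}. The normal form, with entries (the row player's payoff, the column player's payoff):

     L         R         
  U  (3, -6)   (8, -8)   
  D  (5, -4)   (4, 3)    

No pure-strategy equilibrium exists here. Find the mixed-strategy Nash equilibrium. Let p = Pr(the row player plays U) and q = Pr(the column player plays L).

p = 7/9, q = 2/3

Set the column player's expected payoff from L equal to that from R:
  the column player's payoff to L: p·(-6) + (1−p)·(-4) = -2p - 4
  the column player's payoff to R: p·(-8) + (1−p)·3 = -11p + 3
  -2p - 4 = -11p + 3  ⇒  9p = 7  ⇒  p = 7/9.
The row player's indifference between U and D determines the column player's mixing probability q:
  the row player's expected payoff from U: q·3 + (1−q)·8 = -5q + 8
  the row player's expected payoff from D: q·5 + (1−q)·4 = q + 4
  -5q + 8 = q + 4  ⇒  -6q = -4  ⇒  q = 2/3.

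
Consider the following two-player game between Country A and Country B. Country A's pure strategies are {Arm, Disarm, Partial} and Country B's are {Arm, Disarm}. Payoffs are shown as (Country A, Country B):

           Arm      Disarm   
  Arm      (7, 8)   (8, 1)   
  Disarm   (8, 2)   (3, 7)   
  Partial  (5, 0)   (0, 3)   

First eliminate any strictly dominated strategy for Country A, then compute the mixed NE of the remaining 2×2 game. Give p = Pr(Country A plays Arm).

Country A's strategy Partial is strictly dominated by Disarm: 8 > 5 and 3 > 0. Eliminate Partial.
In a mixed equilibrium Country B is indifferent between Arm and Disarm; this condition fixes p.
  Country B's payoff to Arm: p·8 + (1−p)·2 = 6p + 2
  Country B's payoff to Disarm: p·1 + (1−p)·7 = -6p + 7
  6p + 2 = -6p + 7  ⇒  12p = 5  ⇒  p = 5/12.

p = 5/12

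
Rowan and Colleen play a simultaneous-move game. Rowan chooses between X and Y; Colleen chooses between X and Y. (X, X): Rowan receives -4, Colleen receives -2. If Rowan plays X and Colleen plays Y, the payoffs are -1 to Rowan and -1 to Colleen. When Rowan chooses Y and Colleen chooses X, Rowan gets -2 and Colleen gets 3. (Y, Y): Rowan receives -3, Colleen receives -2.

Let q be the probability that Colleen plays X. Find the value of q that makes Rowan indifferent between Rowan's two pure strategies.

q = 1/2

In a mixed equilibrium Rowan is indifferent between X and Y; this condition fixes q.
  Rowan's payoff to X: q·(-4) + (1−q)·(-1) = -3q - 1
  Rowan's payoff to Y: q·(-2) + (1−q)·(-3) = q - 3
  -3q - 1 = q - 3  ⇒  -4q = -2  ⇒  q = 1/2.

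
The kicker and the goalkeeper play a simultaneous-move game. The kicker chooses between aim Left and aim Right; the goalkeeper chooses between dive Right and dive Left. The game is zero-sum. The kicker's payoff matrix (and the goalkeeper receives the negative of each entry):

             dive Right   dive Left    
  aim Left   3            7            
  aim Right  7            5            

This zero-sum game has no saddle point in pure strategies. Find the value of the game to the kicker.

In a mixed equilibrium the kicker is indifferent between aim Left and aim Right; this condition fixes q.
  the kicker's payoff to aim Left: q·3 + (1−q)·7 = -4q + 7
  the kicker's payoff to aim Right: q·7 + (1−q)·5 = 2q + 5
  -4q + 7 = 2q + 5  ⇒  -6q = -2  ⇒  q = 1/3.
The value is the kicker's expected payoff against this mix (using aim Left): (1/3)·3 + (2/3)·7 = 17/3.

v = 17/3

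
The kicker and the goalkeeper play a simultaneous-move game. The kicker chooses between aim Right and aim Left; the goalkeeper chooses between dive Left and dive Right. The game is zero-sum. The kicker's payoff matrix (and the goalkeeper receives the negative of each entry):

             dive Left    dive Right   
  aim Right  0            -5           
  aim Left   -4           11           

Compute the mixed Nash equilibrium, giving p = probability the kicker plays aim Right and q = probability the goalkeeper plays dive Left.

p = 3/4, q = 4/5

The kicker's mix must leave the goalkeeper indifferent between dive Left and dive Right.
  the goalkeeper's expected payoff from dive Left: p·0 + (1−p)·4 = -4p + 4
  the goalkeeper's expected payoff from dive Right: p·5 + (1−p)·(-11) = 16p - 11
  -4p + 4 = 16p - 11  ⇒  -20p = -15  ⇒  p = 3/4.
The kicker's indifference between aim Right and aim Left determines the goalkeeper's mixing probability q:
  the kicker's payoff from aim Right: q·0 + (1−q)·(-5) = 5q - 5
  the kicker's payoff from aim Left: q·(-4) + (1−q)·11 = -15q + 11
  5q - 5 = -15q + 11  ⇒  20q = 16  ⇒  q = 4/5.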